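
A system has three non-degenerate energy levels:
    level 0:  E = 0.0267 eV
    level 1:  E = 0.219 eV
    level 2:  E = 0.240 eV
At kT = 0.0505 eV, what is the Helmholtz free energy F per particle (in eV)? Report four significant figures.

Eᵢ/kT = 0.528713, 4.33663, 4.75248.
Z = Σ e^(−Eᵢ/kT) = e^(−0.528713) + e^(−4.33663) + e^(−4.75248) = 0.589363 + 0.0130805 + 0.00863027 = 0.611074.
F = −kT ln Z = −0.0505 × ln(0.611074) = −0.0505 × -0.492537 = 0.02487 eV.

0.02487 eV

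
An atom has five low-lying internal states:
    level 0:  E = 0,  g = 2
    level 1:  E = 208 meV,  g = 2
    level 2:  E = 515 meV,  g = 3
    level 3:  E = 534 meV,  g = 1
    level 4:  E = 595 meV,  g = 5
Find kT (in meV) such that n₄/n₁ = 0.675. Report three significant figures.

296 meV

n₄/n₁ = (g₄/g₁) exp[−(E₄−E₁)/kT] = 0.675.
⇒ (E₄−E₁)/kT = ln((5/2)/0.675) = ln(3.7037) = 1.3093.
kT = 387 meV / 1.3093 = 296 meV.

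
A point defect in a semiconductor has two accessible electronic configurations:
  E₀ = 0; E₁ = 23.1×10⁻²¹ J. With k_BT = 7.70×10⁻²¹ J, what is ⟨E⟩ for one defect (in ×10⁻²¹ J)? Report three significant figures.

1.10 ×10⁻²¹ J

Eᵢ/kT = 0, 3.0000.
Z = Σ e^(−Eᵢ/kT) = e^(−0) + e^(−3.0000) = 1.0000 + 0.049787 = 1.0498.
⟨E⟩ = Σ Eᵢ e^(−Eᵢ/kT) / Z = (0·1.0000 + 23.1·0.049787) / 1.0498 = 1.10 ×10⁻²¹ J.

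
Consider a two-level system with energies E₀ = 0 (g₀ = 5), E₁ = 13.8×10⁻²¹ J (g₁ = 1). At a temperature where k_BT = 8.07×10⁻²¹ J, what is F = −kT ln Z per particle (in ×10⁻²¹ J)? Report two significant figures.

-13 ×10⁻²¹ J

Eᵢ/kT = 0, 1.710.
Z = Σ gᵢe^(−Eᵢ/kT) = 5·e^(−0) + 1·e^(−1.710) = 5.000 + 0.1809 = 5.181.
F = −kT ln Z = −8.07 × ln(5.181) = −8.07 × 1.645 = -13 ×10⁻²¹ J.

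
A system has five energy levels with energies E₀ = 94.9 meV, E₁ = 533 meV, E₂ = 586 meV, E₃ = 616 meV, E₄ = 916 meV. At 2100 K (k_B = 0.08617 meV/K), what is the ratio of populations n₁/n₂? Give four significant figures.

1.340

k_BT = 0.08617 × 2100 K = 180.957 meV.
n₁/n₂ = exp[−(E₁−E₂)/kT] = exp(−(-53 meV)/(180.957 meV)) = exp(0.292887) = 1.340.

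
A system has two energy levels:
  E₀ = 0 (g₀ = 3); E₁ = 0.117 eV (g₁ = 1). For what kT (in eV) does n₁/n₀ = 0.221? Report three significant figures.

n₁/n₀ = (g₁/g₀) exp[−(E₁−E₀)/kT] = 0.221.
⇒ (E₁−E₀)/kT = ln((1/3)/0.221) = ln(1.5083) = 0.41098.
kT = 0.117 eV / 0.41098 = 0.285 eV.

0.285 eV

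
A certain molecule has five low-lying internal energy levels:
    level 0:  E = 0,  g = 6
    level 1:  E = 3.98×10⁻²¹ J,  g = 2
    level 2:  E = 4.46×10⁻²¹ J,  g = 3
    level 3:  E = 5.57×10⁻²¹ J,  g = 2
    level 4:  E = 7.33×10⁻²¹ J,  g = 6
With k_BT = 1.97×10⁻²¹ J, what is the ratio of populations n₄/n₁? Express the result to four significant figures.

0.5478

n₄/n₁ = (g₄/g₁) exp[−(E₄−E₁)/kT] = (6/2) × exp(−(3.35 ×10⁻²¹ J)/(1.97 ×10⁻²¹ J)) = (6/2) × exp(-1.70051) = 0.5478.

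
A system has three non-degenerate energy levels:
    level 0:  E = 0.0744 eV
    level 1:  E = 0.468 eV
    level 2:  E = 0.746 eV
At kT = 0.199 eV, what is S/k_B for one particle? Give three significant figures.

0.491

Eᵢ/kT = 0.37387, 2.3518, 3.7487.
Z = Σ e^(−Eᵢ/kT) = e^(−0.37387) + e^(−2.3518) + e^(−3.7487) = 0.68807 + 0.095198 + 0.023548 = 0.80682.
⟨E⟩ = Σ EᵢPᵢ = 0.14044 eV.
S/k_B = ln Z + ⟨E⟩/kT = ln(0.80682) + 0.14044/0.199 = -0.21465 + 0.70573 = 0.491.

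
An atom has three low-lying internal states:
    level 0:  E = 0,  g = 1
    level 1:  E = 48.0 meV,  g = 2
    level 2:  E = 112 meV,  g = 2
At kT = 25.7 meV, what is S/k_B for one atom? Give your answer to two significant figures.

0.80

Eᵢ/kT = 0, 1.868, 4.358.
Z = Σ gᵢe^(−Eᵢ/kT) = 1·e^(−0) + 2·e^(−1.868) + 2·e^(−4.358) = 1.000 + 0.3089 + 0.02561 = 1.335.
⟨E⟩ = Σ EᵢPᵢ = 13.26 meV.
S/k_B = ln Z + ⟨E⟩/kT = ln(1.335) + 13.26/25.7 = 0.2889 + 0.5160 = 0.80.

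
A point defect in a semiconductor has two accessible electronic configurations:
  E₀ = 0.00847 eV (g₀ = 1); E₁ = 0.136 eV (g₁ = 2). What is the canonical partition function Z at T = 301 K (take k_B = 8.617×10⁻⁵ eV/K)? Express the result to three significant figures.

Z = 0.732

k_BT = 8.617×10⁻⁵ × 301 K = 0.025937 eV.
Eᵢ/kT = 0.32656, 5.2435.
Z = Σ gᵢe^(−Eᵢ/kT) = 1·e^(−0.32656) + 2·e^(−5.2435) = 0.72140 + 0.010563 = 0.73196.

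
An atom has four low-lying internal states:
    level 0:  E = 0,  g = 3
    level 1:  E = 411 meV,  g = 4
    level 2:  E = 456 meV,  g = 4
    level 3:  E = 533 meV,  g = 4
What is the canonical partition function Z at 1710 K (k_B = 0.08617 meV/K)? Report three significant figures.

Z = 3.53

k_BT = 0.08617 × 1710 K = 147.35 meV.
Eᵢ/kT = 0, 2.7893, 3.0947, 3.6172.
Z = Σ gᵢe^(−Eᵢ/kT) = 3·e^(−0) + 4·e^(−2.7893) + 4·e^(−3.0947) + 4·e^(−3.6172) = 3.0000 + 0.24586 + 0.18115 + 0.10743 = 3.5344.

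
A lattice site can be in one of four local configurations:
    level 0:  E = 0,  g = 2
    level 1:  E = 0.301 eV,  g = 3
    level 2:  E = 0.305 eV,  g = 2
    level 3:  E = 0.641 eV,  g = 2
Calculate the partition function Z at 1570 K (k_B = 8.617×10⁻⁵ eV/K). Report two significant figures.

Z = 2.6

k_BT = 8.617×10⁻⁵ × 1570 K = 0.1353 eV.
Eᵢ/kT = 0, 2.225, 2.254, 4.738.
Z = Σ gᵢe^(−Eᵢ/kT) = 2·e^(−0) + 3·e^(−2.225) + 2·e^(−2.254) + 2·e^(−4.738) = 2.000 + 0.3242 + 0.2100 + 0.01751 = 2.552.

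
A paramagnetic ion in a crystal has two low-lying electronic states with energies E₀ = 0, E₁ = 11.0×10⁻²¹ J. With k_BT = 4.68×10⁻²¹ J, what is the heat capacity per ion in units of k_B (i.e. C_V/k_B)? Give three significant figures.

0.439

Eᵢ/kT = 0, 2.3504.
Z = Σ e^(−Eᵢ/kT) = e^(−0) + e^(−2.3504) = 1.0000 + 0.095331 = 1.0953.
⟨E⟩ = 0.95740, ⟨E²⟩ = 10.531.
C_V/k_B = (⟨E²⟩ − ⟨E⟩²)/(kT)² = (10.531 − 0.91661)/21.902 = 0.439.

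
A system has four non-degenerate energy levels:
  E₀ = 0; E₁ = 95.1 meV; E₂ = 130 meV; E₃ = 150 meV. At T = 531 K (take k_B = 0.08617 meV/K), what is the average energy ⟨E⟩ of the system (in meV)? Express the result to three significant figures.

k_BT = 0.08617 × 531 K = 45.756 meV.
Eᵢ/kT = 0, 2.0784, 2.8412, 3.2783.
Z = Σ e^(−Eᵢ/kT) = e^(−0) + e^(−2.0784) + e^(−2.8412) + e^(−3.2783) = 1.0000 + 0.12513 + 0.058356 + 0.037692 = 1.2212.
⟨E⟩ = Σ Eᵢ e^(−Eᵢ/kT) / Z = (0·1.0000 + 95.1·0.12513 + 130·0.058356 + 150·0.037692) / 1.2212 = 20.6 meV.

20.6 meV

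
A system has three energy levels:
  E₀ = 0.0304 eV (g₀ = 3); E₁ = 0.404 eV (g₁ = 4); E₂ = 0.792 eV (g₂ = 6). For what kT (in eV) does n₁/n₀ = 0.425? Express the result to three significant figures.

n₁/n₀ = (g₁/g₀) exp[−(E₁−E₀)/kT] = 0.425.
⇒ (E₁−E₀)/kT = ln((4/3)/0.425) = ln(3.1373) = 1.1434.
kT = 0.3736 eV / 1.1434 = 0.327 eV.

0.327 eV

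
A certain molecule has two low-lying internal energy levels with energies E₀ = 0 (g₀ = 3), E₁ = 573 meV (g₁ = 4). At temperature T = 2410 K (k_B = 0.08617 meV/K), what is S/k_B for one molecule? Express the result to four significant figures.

1.395

k_BT = 0.08617 × 2410 K = 207.670 meV.
Eᵢ/kT = 0, 2.75919.
Z = Σ gᵢe^(−Eᵢ/kT) = 3·e^(−0) + 4·e^(−2.75919) = 3.00000 + 0.253372 = 3.25337.
⟨E⟩ = Σ EᵢPᵢ = 44.6252 meV.
S/k_B = ln Z + ⟨E⟩/kT = ln(3.25337) + 44.6252/207.670 = 1.17969 + 0.214885 = 1.395.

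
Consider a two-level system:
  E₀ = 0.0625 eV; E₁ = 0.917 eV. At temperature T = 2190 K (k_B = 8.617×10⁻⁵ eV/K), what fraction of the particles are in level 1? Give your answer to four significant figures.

0.01069

k_BT = 8.617×10⁻⁵ × 2190 K = 0.188712 eV.
Eᵢ/kT = 0.331193, 4.85926.
Z = Σ e^(−Eᵢ/kT) = e^(−0.331193) + e^(−4.85926) = 0.718067 + 0.00775622 = 0.725823.
P₁ = e^(−E₁/kT) / Z = 0.00775622/0.725823 = 0.01069.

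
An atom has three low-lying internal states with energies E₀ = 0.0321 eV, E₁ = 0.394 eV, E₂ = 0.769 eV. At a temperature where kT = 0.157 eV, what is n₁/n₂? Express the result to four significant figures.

n₁/n₂ = exp[−(E₁−E₂)/kT] = exp(−(-0.375 eV)/(0.157 eV)) = exp(2.38854) = 10.90.

10.90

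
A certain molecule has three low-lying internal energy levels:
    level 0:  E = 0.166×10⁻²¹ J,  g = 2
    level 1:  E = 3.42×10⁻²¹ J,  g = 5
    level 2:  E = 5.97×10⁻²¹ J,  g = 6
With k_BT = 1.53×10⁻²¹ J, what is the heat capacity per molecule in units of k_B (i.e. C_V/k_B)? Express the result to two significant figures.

Eᵢ/kT = 0.1085, 2.235, 3.902.
Z = Σ gᵢe^(−Eᵢ/kT) = 2·e^(−0.1085) + 5·e^(−2.235) + 6·e^(−3.902) = 1.794 + 0.5350 + 0.1212 = 2.450.
⟨E⟩ = 1.164, ⟨E²⟩ = 4.337.
C_V/k_B = (⟨E²⟩ − ⟨E⟩²)/(kT)² = (4.337 − 1.355)/2.341 = 1.3.

1.3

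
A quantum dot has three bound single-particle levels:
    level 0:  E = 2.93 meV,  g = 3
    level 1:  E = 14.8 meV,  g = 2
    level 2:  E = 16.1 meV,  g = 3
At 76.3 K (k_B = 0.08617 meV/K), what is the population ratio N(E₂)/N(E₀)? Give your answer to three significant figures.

0.135

k_BT = 0.08617 × 76.3 K = 6.5748 meV.
n₂/n₀ = (g₂/g₀) exp[−(E₂−E₀)/kT] = (3/3) × exp(−(13.17 meV)/(6.5748 meV)) = (3/3) × exp(-2.0031) = 0.135.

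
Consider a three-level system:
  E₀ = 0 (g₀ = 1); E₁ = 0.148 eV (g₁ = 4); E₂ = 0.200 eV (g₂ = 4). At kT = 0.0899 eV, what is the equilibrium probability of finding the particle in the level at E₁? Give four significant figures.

Eᵢ/kT = 0, 1.64627, 2.22469.
Z = Σ gᵢe^(−Eᵢ/kT) = 1·e^(−0) + 4·e^(−1.64627) + 4·e^(−2.22469) = 1.00000 + 0.771070 + 0.432404 = 2.20347.
P₁ = g₁ e^(−E₁/kT) / Z = 0.771070/2.20347 = 0.3499.

0.3499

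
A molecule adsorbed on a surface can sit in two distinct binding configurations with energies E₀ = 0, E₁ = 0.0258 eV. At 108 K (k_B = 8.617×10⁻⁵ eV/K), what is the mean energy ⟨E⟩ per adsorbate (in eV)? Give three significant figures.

k_BT = 8.617×10⁻⁵ × 108 K = 0.0093064 eV.
Eᵢ/kT = 0, 2.7723.
Z = Σ e^(−Eᵢ/kT) = e^(−0) + e^(−2.7723) = 1.0000 + 0.062518 = 1.0625.
⟨E⟩ = Σ Eᵢ e^(−Eᵢ/kT) / Z = (0·1.0000 + 0.0258·0.062518) / 1.0625 = 0.00152 eV.

0.00152 eV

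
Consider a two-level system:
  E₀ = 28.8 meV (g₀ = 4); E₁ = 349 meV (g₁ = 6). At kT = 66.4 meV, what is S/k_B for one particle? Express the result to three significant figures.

Eᵢ/kT = 0.43373, 5.2560.
Z = Σ gᵢe^(−Eᵢ/kT) = 4·e^(−0.43373) + 6·e^(−5.2560) = 2.5923 + 0.031297 = 2.6236.
⟨E⟩ = Σ EᵢPᵢ = 32.620 meV.
S/k_B = ln Z + ⟨E⟩/kT = ln(2.6236) + 32.620/66.4 = 0.96455 + 0.49127 = 1.46.

1.46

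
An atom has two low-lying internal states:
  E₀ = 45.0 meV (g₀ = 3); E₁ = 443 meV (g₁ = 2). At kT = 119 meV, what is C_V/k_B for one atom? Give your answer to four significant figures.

0.2511

Eᵢ/kT = 0.378151, 3.72269.
Z = Σ gᵢe^(−Eᵢ/kT) = 3·e^(−0.378151) + 2·e^(−3.72269) = 2.05538 + 0.0483377 = 2.10372.
⟨E⟩ = 54.1449 meV, ⟨E²⟩ = 6487.73 meV².
C_V/k_B = (⟨E²⟩ − ⟨E⟩²)/(kT)² = (6487.73 − 2931.67)/14161.0 = 0.2511.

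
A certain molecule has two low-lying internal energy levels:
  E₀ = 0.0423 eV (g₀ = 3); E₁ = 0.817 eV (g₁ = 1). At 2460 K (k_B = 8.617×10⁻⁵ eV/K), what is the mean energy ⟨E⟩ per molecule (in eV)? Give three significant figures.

0.0489 eV

k_BT = 8.617×10⁻⁵ × 2460 K = 0.21198 eV.
Eᵢ/kT = 0.19955, 3.8541.
Z = Σ gᵢe^(−Eᵢ/kT) = 3·e^(−0.19955) + 1·e^(−3.8541) = 2.4573 + 0.021193 = 2.4785.
⟨E⟩ = Σ Eᵢ gᵢe^(−Eᵢ/kT) / Z = (0.0423·2.4573 + 0.817·0.021193) / 2.4785 = 0.0489 eV.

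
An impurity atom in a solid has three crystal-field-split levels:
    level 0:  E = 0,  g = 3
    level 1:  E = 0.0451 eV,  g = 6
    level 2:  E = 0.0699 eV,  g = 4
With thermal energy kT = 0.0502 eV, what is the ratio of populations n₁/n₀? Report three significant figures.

0.814

n₁/n₀ = (g₁/g₀) exp[−(E₁−E₀)/kT] = (6/3) × exp(−(0.0451 eV)/(0.0502 eV)) = (6/3) × exp(-0.89841) = 0.814.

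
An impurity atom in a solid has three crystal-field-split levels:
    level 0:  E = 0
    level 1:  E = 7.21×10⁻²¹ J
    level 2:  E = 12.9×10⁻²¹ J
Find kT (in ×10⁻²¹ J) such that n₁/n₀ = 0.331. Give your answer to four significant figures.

6.521 ×10⁻²¹ J

n₁/n₀ = exp[−(E₁−E₀)/kT] = 0.331.
⇒ (E₁−E₀)/kT = ln(1/0.331) = ln(3.02115) = 1.10564.
kT = 7.21 ×10⁻²¹ J / 1.10564 = 6.521 ×10⁻²¹ J.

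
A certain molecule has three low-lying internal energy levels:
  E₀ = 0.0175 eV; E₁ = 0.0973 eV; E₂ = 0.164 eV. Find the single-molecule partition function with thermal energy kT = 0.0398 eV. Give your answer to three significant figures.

Z = 0.747

Eᵢ/kT = 0.43970, 2.4447, 4.1206.
Z = Σ e^(−Eᵢ/kT) = e^(−0.43970) + e^(−2.4447) + e^(−4.1206) = 0.64423 + 0.086752 + 0.016235 = 0.74722.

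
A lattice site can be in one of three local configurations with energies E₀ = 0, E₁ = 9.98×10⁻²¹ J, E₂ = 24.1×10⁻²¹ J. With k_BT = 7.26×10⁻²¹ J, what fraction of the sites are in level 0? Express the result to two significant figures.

Eᵢ/kT = 0, 1.375, 3.320.
Z = Σ e^(−Eᵢ/kT) = e^(−0) + e^(−1.375) + e^(−3.320) = 1.000 + 0.2528 + 0.03615 = 1.289.
P₀ = e^(−E₀/kT) / Z = 1.000/1.289 = 0.78.

0.78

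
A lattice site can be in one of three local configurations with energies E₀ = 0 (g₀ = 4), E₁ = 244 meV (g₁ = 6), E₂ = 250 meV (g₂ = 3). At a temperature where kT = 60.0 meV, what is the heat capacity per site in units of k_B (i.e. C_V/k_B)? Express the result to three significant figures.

Eᵢ/kT = 0, 4.0667, 4.1667.
Z = Σ gᵢe^(−Eᵢ/kT) = 4·e^(−0) + 6·e^(−4.0667) + 3·e^(−4.1667) = 4.0000 + 0.10280 + 0.046510 = 4.1493.
⟨E⟩ = 8.8474 meV, ⟨E²⟩ = 2175.6 meV².
C_V/k_B = (⟨E²⟩ − ⟨E⟩²)/(kT)² = (2175.6 − 78.276)/3600.0 = 0.583.

0.583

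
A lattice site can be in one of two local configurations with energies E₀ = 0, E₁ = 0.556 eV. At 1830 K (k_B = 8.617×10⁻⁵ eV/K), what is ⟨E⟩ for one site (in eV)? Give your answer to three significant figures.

k_BT = 8.617×10⁻⁵ × 1830 K = 0.15769 eV.
Eᵢ/kT = 0, 3.5259.
Z = Σ e^(−Eᵢ/kT) = e^(−0) + e^(−3.5259) = 1.0000 + 0.029425 = 1.0294.
⟨E⟩ = Σ Eᵢ e^(−Eᵢ/kT) / Z = (0·1.0000 + 0.556·0.029425) / 1.0294 = 0.0159 eV.

0.0159 eV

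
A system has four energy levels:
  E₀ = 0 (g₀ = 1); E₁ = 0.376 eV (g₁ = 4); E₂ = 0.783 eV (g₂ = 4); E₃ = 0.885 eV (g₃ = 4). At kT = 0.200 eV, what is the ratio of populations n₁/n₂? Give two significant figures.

n₁/n₂ = (g₁/g₂) exp[−(E₁−E₂)/kT] = (4/4) × exp(−(-0.407 eV)/(0.200 eV)) = (4/4) × exp(2.035) = 7.7.

7.7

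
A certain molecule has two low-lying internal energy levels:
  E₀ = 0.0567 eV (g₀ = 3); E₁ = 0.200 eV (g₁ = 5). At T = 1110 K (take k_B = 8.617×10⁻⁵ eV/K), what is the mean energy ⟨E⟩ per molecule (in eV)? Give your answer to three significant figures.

0.0956 eV

k_BT = 8.617×10⁻⁵ × 1110 K = 0.095649 eV.
Eᵢ/kT = 0.59279, 2.0910.
Z = Σ gᵢe^(−Eᵢ/kT) = 3·e^(−0.59279) + 5·e^(−2.0910) = 1.6583 + 0.61782 = 2.2761.
⟨E⟩ = Σ Eᵢ gᵢe^(−Eᵢ/kT) / Z = (0.0567·1.6583 + 0.200·0.61782) / 2.2761 = 0.0956 eV.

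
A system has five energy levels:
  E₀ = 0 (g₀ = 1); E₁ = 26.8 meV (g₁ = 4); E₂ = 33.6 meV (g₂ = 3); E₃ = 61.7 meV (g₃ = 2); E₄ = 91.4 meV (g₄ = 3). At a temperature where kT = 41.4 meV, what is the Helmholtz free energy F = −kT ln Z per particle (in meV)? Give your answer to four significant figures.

-68.31 meV

Eᵢ/kT = 0, 0.647343, 0.811594, 1.49034, 2.20773.
Z = Σ gᵢe^(−Eᵢ/kT) = 1·e^(−0) + 4·e^(−0.647343) + 3·e^(−0.811594) + 2·e^(−1.49034) + 3·e^(−2.20773) = 1.00000 + 2.09374 + 1.33245 + 0.450592 + 0.329850 = 5.20663.
F = −kT ln Z = −41.4 × ln(5.20663) = −41.4 × 1.64993 = -68.31 meV.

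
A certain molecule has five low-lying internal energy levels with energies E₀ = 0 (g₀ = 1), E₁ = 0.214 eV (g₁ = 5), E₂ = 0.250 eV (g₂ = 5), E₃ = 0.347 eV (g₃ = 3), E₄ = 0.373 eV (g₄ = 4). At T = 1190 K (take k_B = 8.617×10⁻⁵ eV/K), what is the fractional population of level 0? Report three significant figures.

k_BT = 8.617×10⁻⁵ × 1190 K = 0.10254 eV.
Eᵢ/kT = 0, 2.0870, 2.4381, 3.3840, 3.6376.
Z = Σ gᵢe^(−Eᵢ/kT) = 1·e^(−0) + 5·e^(−2.0870) + 5·e^(−2.4381) + 3·e^(−3.3840) + 4·e^(−3.6376) = 1.0000 + 0.62029 + 0.43663 + 0.10173 + 0.10526 = 2.2639.
P₀ = g₀ e^(−E₀/kT) / Z = 1.0000/2.2639 = 0.442.

0.442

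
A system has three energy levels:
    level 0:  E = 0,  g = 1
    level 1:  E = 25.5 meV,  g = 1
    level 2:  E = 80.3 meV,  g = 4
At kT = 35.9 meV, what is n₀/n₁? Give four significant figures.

2.035

n₀/n₁ = (g₀/g₁) exp[−(E₀−E₁)/kT] = (1/1) × exp(−(-25.5 meV)/(35.9 meV)) = (1/1) × exp(0.710306) = 2.035.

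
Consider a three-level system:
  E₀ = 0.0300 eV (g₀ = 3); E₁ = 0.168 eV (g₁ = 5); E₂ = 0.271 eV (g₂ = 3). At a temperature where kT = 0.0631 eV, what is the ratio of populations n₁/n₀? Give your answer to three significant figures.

n₁/n₀ = (g₁/g₀) exp[−(E₁−E₀)/kT] = (5/3) × exp(−(0.1380 eV)/(0.0631 eV)) = (5/3) × exp(-2.1870) = 0.187.

0.187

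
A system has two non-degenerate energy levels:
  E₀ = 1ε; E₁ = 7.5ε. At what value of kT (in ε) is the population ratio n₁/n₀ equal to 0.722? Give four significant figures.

n₁/n₀ = exp[−(E₁−E₀)/kT] = 0.722.
⇒ (E₁−E₀)/kT = ln(1/0.722) = ln(1.38504) = 0.325729.
kT = 6.5ε / 0.325729 = 19.96 ε.

19.96 ε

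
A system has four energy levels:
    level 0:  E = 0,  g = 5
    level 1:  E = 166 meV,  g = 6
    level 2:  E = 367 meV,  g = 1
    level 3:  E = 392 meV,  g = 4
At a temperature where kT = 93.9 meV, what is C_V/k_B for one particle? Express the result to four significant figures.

0.6265

Eᵢ/kT = 0, 1.76784, 3.90841, 4.17465.
Z = Σ gᵢe^(−Eᵢ/kT) = 5·e^(−0) + 6·e^(−1.76784) + 1·e^(−3.90841) + 4·e^(−4.17465) = 5.00000 + 1.02421 + 0.0200724 + 0.0615223 = 6.10580.
⟨E⟩ = 33.0018 meV, ⟨E²⟩ = 6613.45 meV².
C_V/k_B = (⟨E²⟩ − ⟨E⟩²)/(kT)² = (6613.45 − 1089.12)/8817.21 = 0.6265.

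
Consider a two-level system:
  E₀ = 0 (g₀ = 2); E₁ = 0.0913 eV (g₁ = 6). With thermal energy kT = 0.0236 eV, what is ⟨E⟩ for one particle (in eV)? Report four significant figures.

Eᵢ/kT = 0, 3.86864.
Z = Σ gᵢe^(−Eᵢ/kT) = 2·e^(−0) + 6·e^(−3.86864) = 2.00000 + 0.125321 = 2.12532.
⟨E⟩ = Σ Eᵢ gᵢe^(−Eᵢ/kT) / Z = (0·2.00000 + 0.0913·0.125321) / 2.12532 = 0.005384 eV.

0.005384 eV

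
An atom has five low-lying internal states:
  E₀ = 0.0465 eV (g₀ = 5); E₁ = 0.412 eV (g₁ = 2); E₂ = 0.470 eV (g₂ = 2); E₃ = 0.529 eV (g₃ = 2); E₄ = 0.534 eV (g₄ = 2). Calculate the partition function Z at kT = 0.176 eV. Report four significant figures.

Eᵢ/kT = 0.264205, 2.34091, 2.67045, 3.00568, 3.03409.
Z = Σ gᵢe^(−Eᵢ/kT) = 5·e^(−0.264205) + 2·e^(−2.34091) + 2·e^(−2.67045) + 2·e^(−3.00568) + 2·e^(−3.03409) = 3.83908 + 0.192480 + 0.138442 + 0.0990102 + 0.0962369 = 4.36525.

Z = 4.365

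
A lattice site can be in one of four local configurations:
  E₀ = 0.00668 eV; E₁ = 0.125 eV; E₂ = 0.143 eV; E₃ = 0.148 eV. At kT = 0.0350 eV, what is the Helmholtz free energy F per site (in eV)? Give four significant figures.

0.004246 eV

Eᵢ/kT = 0.190857, 3.57143, 4.08571, 4.22857.
Z = Σ e^(−Eᵢ/kT) = e^(−0.190857) + e^(−3.57143) + e^(−4.08571) + e^(−4.22857) = 0.826251 + 0.0281156 + 0.0168112 + 0.0145732 = 0.885751.
F = −kT ln Z = −0.0350 × ln(0.885751) = −0.0350 × -0.121319 = 0.004246 eV.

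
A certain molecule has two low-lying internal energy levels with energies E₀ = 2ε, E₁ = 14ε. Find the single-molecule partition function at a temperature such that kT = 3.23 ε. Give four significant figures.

Z = 0.5515

Eᵢ/kT = 0.619195, 4.33437.
Z = Σ e^(−Eᵢ/kT) = e^(−0.619195) + e^(−4.33437) = 0.538378 + 0.0131101 = 0.551488.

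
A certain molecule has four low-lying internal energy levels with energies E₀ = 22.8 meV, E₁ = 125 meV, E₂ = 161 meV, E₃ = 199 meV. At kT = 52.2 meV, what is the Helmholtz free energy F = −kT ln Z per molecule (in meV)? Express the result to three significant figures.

11.3 meV

Eᵢ/kT = 0.43678, 2.3946, 3.0843, 3.8123.
Z = Σ e^(−Eᵢ/kT) = e^(−0.43678) + e^(−2.3946) + e^(−3.0843) + e^(−3.8123) = 0.64611 + 0.091209 + 0.045762 + 0.022097 = 0.80518.
F = −kT ln Z = −52.2 × ln(0.80518) = −52.2 × -0.21669 = 11.3 meV.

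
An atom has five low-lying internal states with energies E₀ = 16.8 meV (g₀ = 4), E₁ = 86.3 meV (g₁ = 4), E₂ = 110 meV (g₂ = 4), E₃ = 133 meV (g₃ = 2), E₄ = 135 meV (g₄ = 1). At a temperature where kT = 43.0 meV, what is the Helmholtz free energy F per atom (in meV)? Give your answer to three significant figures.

-56.1 meV

Eᵢ/kT = 0.39070, 2.0070, 2.5581, 3.0930, 3.1395.
Z = Σ gᵢe^(−Eᵢ/kT) = 4·e^(−0.39070) + 4·e^(−2.0070) + 4·e^(−2.5581) + 2·e^(−3.0930) + 1·e^(−3.1395) = 2.7063 + 0.53756 + 0.30981 + 0.090731 + 0.043304 = 3.6877.
F = −kT ln Z = −43.0 × ln(3.6877) = −43.0 × 1.3050 = -56.1 meV.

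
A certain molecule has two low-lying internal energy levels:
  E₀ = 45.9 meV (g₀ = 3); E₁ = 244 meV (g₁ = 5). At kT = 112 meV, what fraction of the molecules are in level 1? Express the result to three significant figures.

Eᵢ/kT = 0.40982, 2.1786.
Z = Σ gᵢe^(−Eᵢ/kT) = 3·e^(−0.40982) + 5·e^(−2.1786) = 1.9913 + 0.56600 = 2.5573.
P₁ = g₁ e^(−E₁/kT) / Z = 0.56600/2.5573 = 0.221.

0.221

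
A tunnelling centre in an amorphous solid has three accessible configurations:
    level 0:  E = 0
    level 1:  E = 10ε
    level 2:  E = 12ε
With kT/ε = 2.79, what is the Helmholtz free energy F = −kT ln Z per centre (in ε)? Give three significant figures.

-0.113 ε

Eᵢ/kT = 0, 3.5842, 4.3011.
Z = Σ e^(−Eᵢ/kT) = e^(−0) + e^(−3.5842) + e^(−4.3011) = 1.0000 + 0.027759 + 0.013554 = 1.0413.
F = −kT ln Z = −2.79 × ln(1.0413) = −2.79 × 0.040470 = -0.113 ε.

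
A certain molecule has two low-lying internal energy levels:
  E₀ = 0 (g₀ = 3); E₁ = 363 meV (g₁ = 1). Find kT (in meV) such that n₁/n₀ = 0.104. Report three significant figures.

312 meV

n₁/n₀ = (g₁/g₀) exp[−(E₁−E₀)/kT] = 0.104.
⇒ (E₁−E₀)/kT = ln((1/3)/0.104) = ln(3.2051) = 1.1647.
kT = 363 meV / 1.1647 = 312 meV.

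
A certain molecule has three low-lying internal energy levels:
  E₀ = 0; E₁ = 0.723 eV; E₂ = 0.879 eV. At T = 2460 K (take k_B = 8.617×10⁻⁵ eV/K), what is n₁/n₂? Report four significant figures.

2.087

k_BT = 8.617×10⁻⁵ × 2460 K = 0.211978 eV.
n₁/n₂ = exp[−(E₁−E₂)/kT] = exp(−(-0.156 eV)/(0.211978 eV)) = exp(0.735925) = 2.087.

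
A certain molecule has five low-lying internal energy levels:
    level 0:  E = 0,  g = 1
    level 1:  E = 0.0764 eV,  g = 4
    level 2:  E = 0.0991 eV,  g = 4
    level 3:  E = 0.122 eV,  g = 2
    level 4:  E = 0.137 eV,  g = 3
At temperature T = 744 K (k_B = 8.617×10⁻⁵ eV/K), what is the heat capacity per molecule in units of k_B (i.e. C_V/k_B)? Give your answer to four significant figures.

k_BT = 8.617×10⁻⁵ × 744 K = 0.0641105 eV.
Eᵢ/kT = 0, 1.19169, 1.54577, 1.90296, 2.13694.
Z = Σ gᵢe^(−Eᵢ/kT) = 1·e^(−0) + 4·e^(−1.19169) + 4·e^(−1.54577) + 2·e^(−1.90296) + 3·e^(−2.13694) = 1.00000 + 1.21483 + 0.852591 + 0.298253 + 0.354046 = 3.71972.
⟨E⟩ = 0.0704881 eV, ⟨E²⟩ = 0.00713719 eV².
C_V/k_B = (⟨E²⟩ − ⟨E⟩²)/(kT)² = (0.00713719 − 0.00496857)/0.00411016 = 0.5276.

0.5276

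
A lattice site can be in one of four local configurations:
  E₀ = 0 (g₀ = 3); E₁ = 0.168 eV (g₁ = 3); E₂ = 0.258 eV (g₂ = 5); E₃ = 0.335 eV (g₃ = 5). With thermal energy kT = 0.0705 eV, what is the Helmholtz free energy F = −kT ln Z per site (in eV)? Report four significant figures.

Eᵢ/kT = 0, 2.38298, 3.65957, 4.75177.
Z = Σ gᵢe^(−Eᵢ/kT) = 3·e^(−0) + 3·e^(−2.38298) + 5·e^(−3.65957) + 5·e^(−4.75177) = 3.00000 + 0.276826 + 0.128718 + 0.0431820 = 3.44873.
F = −kT ln Z = −0.0705 × ln(3.44873) = −0.0705 × 1.23801 = -0.08728 eV.

-0.08728 eV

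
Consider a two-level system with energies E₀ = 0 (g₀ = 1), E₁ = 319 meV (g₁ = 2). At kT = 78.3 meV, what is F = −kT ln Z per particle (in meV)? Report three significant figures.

Eᵢ/kT = 0, 4.0741.
Z = Σ gᵢe^(−Eᵢ/kT) = 1·e^(−0) + 2·e^(−4.0741) = 1.0000 + 0.034015 = 1.0340.
F = −kT ln Z = −78.3 × ln(1.0340) = −78.3 × 0.033435 = -2.62 meV.

-2.62 meV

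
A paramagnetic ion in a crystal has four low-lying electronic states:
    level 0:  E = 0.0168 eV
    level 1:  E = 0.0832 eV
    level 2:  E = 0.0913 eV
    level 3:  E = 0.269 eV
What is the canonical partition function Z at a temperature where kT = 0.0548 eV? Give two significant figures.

Eᵢ/kT = 0.3066, 1.518, 1.666, 4.909.
Z = Σ e^(−Eᵢ/kT) = e^(−0.3066) + e^(−1.518) + e^(−1.666) + e^(−4.909) = 0.7359 + 0.2191 + 0.1890 + 0.007380 = 1.151.

Z = 1.2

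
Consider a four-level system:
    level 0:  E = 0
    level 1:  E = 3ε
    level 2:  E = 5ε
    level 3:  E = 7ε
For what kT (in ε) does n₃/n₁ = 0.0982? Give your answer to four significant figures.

1.724 ε

n₃/n₁ = exp[−(E₃−E₁)/kT] = 0.0982.
⇒ (E₃−E₁)/kT = ln(1/0.0982) = ln(10.1833) = 2.32075.
kT = 4ε / 2.32075 = 1.724 ε.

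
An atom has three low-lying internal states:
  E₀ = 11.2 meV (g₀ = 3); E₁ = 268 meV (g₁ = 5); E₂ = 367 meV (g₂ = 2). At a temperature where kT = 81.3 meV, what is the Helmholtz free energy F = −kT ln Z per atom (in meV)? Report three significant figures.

Eᵢ/kT = 0.13776, 3.2964, 4.5141.
Z = Σ gᵢe^(−Eᵢ/kT) = 3·e^(−0.13776) + 5·e^(−3.2964) + 2·e^(−4.5141) = 2.6139 + 0.18508 + 0.021907 = 2.8209.
F = −kT ln Z = −81.3 × ln(2.8209) = −81.3 × 1.0371 = -84.3 meV.

-84.3 meV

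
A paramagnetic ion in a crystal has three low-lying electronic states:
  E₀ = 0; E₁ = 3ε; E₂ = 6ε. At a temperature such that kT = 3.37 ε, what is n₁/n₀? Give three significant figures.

n₁/n₀ = exp[−(E₁−E₀)/kT] = exp(−(3ε)/(3.37ε)) = exp(-0.89021) = 0.411.

0.411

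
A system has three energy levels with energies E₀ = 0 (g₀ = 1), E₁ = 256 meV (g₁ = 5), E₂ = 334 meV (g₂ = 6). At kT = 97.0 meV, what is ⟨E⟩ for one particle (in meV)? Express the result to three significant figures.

100 meV

Eᵢ/kT = 0, 2.6392, 3.4433.
Z = Σ gᵢe^(−Eᵢ/kT) = 1·e^(−0) + 5·e^(−2.6392) + 6·e^(−3.4433) = 1.0000 + 0.35709 + 0.19175 = 1.5488.
⟨E⟩ = Σ Eᵢ gᵢe^(−Eᵢ/kT) / Z = (0·1.0000 + 256·0.35709 + 334·0.19175) / 1.5488 = 100 meV.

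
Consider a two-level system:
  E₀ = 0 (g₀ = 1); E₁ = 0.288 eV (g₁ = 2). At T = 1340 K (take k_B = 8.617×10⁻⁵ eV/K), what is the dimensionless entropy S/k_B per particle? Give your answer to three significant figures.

k_BT = 8.617×10⁻⁵ × 1340 K = 0.11547 eV.
Eᵢ/kT = 0, 2.4942.
Z = Σ gᵢe^(−Eᵢ/kT) = 1·e^(−0) + 2·e^(−2.4942) = 1.0000 + 0.16512 = 1.1651.
⟨E⟩ = Σ EᵢPᵢ = 0.040816 eV.
S/k_B = ln Z + ⟨E⟩/kT = ln(1.1651) + 0.040816/0.11547 = 0.15281 + 0.35348 = 0.506.

0.506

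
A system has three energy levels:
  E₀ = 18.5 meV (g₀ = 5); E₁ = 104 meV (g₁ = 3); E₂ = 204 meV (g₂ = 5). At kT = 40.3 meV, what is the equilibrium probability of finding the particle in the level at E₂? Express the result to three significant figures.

0.00926

Eᵢ/kT = 0.45906, 2.5806, 5.0620.
Z = Σ gᵢe^(−Eᵢ/kT) = 5·e^(−0.45906) + 3·e^(−2.5806) + 5·e^(−5.0620) = 3.1594 + 0.22719 + 0.031664 = 3.4183.
P₂ = g₂ e^(−E₂/kT) / Z = 0.031664/3.4183 = 0.00926.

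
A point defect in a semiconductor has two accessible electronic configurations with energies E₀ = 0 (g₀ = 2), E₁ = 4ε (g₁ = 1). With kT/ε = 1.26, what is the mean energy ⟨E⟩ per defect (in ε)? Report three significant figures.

Eᵢ/kT = 0, 3.1746.
Z = Σ gᵢe^(−Eᵢ/kT) = 2·e^(−0) + 1·e^(−3.1746) = 2.0000 + 0.041811 = 2.0418.
⟨E⟩ = Σ Eᵢ gᵢe^(−Eᵢ/kT) / Z = (0·2.0000 + 4·0.041811) / 2.0418 = 0.0819 ε.

0.0819 ε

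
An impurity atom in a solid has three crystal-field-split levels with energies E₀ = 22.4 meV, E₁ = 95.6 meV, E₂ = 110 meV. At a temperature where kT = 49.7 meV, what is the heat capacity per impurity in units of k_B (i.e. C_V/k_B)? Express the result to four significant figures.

0.5268

Eᵢ/kT = 0.450704, 1.92354, 2.21328.
Z = Σ e^(−Eᵢ/kT) = e^(−0.450704) + e^(−1.92354) + e^(−2.21328) = 0.637179 + 0.146089 + 0.109341 = 0.892609.
⟨E⟩ = 45.1109 meV, ⟨E²⟩ = 3336.17 meV².
C_V/k_B = (⟨E²⟩ − ⟨E⟩²)/(kT)² = (3336.17 − 2034.99)/2470.09 = 0.5268.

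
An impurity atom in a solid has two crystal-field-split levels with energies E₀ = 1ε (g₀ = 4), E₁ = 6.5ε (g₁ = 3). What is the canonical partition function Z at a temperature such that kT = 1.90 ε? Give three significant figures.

Z = 2.46

Eᵢ/kT = 0.52632, 3.4211.
Z = Σ gᵢe^(−Eᵢ/kT) = 4·e^(−0.52632) + 3·e^(−3.4211) = 2.3631 + 0.098029 = 2.4611.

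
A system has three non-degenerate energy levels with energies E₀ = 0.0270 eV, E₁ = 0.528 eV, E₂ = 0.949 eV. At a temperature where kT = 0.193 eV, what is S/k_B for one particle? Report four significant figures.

0.2956

Eᵢ/kT = 0.139896, 2.73575, 4.91710.
Z = Σ e^(−Eᵢ/kT) = e^(−0.139896) + e^(−2.73575) + e^(−4.91710) = 0.869449 + 0.0648454 + 0.00732033 = 0.941615.
⟨E⟩ = Σ EᵢPᵢ = 0.0686698 eV.
S/k_B = ln Z + ⟨E⟩/kT = ln(0.941615) + 0.0686698/0.193 = -0.0601588 + 0.355802 = 0.2956.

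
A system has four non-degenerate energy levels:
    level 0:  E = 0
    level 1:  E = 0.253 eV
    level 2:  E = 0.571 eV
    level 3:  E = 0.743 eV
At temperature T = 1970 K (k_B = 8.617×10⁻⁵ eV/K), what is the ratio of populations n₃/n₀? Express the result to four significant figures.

k_BT = 8.617×10⁻⁵ × 1970 K = 0.169755 eV.
n₃/n₀ = exp[−(E₃−E₀)/kT] = exp(−(0.743 eV)/(0.169755 eV)) = exp(-4.37690) = 0.01256.

0.01256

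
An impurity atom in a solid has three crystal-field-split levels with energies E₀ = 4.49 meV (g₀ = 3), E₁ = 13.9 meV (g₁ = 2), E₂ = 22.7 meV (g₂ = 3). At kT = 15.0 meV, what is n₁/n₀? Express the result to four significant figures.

n₁/n₀ = (g₁/g₀) exp[−(E₁−E₀)/kT] = (2/3) × exp(−(9.41 meV)/(15.0 meV)) = (2/3) × exp(-0.627333) = 0.3560.

0.3560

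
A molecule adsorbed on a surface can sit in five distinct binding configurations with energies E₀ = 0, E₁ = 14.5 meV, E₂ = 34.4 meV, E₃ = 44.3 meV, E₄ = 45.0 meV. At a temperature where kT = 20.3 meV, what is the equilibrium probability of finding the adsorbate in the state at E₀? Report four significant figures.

Eᵢ/kT = 0, 0.714286, 1.69458, 2.18227, 2.21675.
Z = Σ e^(−Eᵢ/kT) = e^(−0) + e^(−0.714286) + e^(−1.69458) + e^(−2.18227) + e^(−2.21675) = 1.00000 + 0.489542 + 0.183676 + 0.112785 + 0.108963 = 1.89497.
P₀ = e^(−E₀/kT) / Z = 1.00000/1.89497 = 0.5277.

0.5277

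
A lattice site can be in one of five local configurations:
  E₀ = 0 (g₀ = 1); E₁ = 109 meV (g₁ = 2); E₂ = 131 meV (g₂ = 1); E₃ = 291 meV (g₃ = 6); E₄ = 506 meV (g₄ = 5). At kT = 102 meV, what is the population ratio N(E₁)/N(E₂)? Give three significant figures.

2.48

n₁/n₂ = (g₁/g₂) exp[−(E₁−E₂)/kT] = (2/1) × exp(−(-22 meV)/(102 meV)) = (2/1) × exp(0.21569) = 2.48.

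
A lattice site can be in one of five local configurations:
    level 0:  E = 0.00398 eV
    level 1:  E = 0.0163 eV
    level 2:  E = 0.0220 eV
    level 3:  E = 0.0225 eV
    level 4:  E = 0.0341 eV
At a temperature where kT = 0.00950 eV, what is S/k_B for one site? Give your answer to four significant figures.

1.128

Eᵢ/kT = 0.418947, 1.71579, 2.31579, 2.36842, 3.58947.
Z = Σ e^(−Eᵢ/kT) = e^(−0.418947) + e^(−1.71579) + e^(−2.31579) + e^(−2.36842) + e^(−3.58947) = 0.657739 + 0.179822 + 0.0986882 + 0.0936285 + 0.0276130 = 1.05749.
⟨E⟩ = Σ EᵢPᵢ = 0.0101829 eV.
S/k_B = ln Z + ⟨E⟩/kT = ln(1.05749) + 0.0101829/0.00950 = 0.0558982 + 1.07188 = 1.128.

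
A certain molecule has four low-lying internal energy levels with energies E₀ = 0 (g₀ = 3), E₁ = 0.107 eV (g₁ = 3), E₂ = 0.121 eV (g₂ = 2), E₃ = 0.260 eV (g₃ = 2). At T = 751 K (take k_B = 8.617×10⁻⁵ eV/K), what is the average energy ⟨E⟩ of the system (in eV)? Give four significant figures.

k_BT = 8.617×10⁻⁵ × 751 K = 0.0647137 eV.
Eᵢ/kT = 0, 1.65344, 1.86977, 4.01770.
Z = Σ gᵢe^(−Eᵢ/kT) = 3·e^(−0) + 3·e^(−1.65344) + 2·e^(−1.86977) + 2·e^(−4.01770) = 3.00000 + 0.574171 + 0.308318 + 0.0359886 = 3.91848.
⟨E⟩ = Σ Eᵢ gᵢe^(−Eᵢ/kT) / Z = (0·3.00000 + 0.107·0.574171 + 0.121·0.308318 + 0.260·0.0359886) / 3.91848 = 0.02759 eV.

0.02759 eV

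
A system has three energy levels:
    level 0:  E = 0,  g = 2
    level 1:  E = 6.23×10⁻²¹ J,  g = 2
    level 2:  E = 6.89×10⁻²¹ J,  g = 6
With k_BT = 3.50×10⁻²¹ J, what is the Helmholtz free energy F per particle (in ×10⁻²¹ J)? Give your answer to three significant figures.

-4.04 ×10⁻²¹ J

Eᵢ/kT = 0, 1.7800, 1.9686.
Z = Σ gᵢe^(−Eᵢ/kT) = 2·e^(−0) + 2·e^(−1.7800) + 6·e^(−1.9686) = 2.0000 + 0.33728 + 0.83791 = 3.1752.
F = −kT ln Z = −3.50 × ln(3.1752) = −3.50 × 1.1554 = -4.04 ×10⁻²¹ J.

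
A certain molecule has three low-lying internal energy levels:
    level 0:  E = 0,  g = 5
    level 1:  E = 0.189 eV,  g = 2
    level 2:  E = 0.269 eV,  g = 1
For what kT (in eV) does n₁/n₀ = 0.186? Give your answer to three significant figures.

n₁/n₀ = (g₁/g₀) exp[−(E₁−E₀)/kT] = 0.186.
⇒ (E₁−E₀)/kT = ln((2/5)/0.186) = ln(2.1505) = 0.76570.
kT = 0.189 eV / 0.76570 = 0.247 eV.

0.247 eV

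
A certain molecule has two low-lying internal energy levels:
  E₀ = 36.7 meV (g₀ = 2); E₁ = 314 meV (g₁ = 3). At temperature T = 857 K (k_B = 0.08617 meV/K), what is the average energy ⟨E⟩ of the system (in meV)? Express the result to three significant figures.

k_BT = 0.08617 × 857 K = 73.848 meV.
Eᵢ/kT = 0.49697, 4.2520.
Z = Σ gᵢe^(−Eᵢ/kT) = 2·e^(−0.49697) + 3·e^(−4.2520) = 1.2167 + 0.042707 = 1.2594.
⟨E⟩ = Σ Eᵢ gᵢe^(−Eᵢ/kT) / Z = (36.7·1.2167 + 314·0.042707) / 1.2594 = 46.1 meV.

46.1 meV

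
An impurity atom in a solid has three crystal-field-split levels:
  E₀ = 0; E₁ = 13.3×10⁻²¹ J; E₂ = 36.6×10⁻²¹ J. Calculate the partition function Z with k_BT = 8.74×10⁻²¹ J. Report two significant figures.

Z = 1.2

Eᵢ/kT = 0, 1.522, 4.188.
Z = Σ e^(−Eᵢ/kT) = e^(−0) + e^(−1.522) + e^(−4.188) = 1.000 + 0.2183 + 0.01518 = 1.233.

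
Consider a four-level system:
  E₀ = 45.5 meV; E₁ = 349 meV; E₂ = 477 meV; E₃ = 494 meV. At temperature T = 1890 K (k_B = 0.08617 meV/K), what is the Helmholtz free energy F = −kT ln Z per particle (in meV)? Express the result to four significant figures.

4.093 meV

k_BT = 0.08617 × 1890 K = 162.861 meV.
Eᵢ/kT = 0.279379, 2.14293, 2.92888, 3.03326.
Z = Σ e^(−Eᵢ/kT) = e^(−0.279379) + e^(−2.14293) + e^(−2.92888) + e^(−3.03326) = 0.756253 + 0.117311 + 0.0534569 + 0.0481584 = 0.975179.
F = −kT ln Z = −162.861 × ln(0.975179) = −162.861 × -0.0251342 = 4.093 meV.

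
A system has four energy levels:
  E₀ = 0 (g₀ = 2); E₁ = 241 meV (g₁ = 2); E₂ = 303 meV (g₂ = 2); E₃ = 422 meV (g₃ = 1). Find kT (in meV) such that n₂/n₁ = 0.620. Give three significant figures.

n₂/n₁ = (g₂/g₁) exp[−(E₂−E₁)/kT] = 0.620.
⇒ (E₂−E₁)/kT = ln((2/2)/0.620) = ln(1.6129) = 0.47803.
kT = 62 meV / 0.47803 = 130 meV.

130 meV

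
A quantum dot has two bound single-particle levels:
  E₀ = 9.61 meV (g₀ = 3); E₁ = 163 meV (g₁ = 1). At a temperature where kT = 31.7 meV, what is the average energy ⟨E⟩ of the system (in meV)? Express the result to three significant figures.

10.0 meV

Eᵢ/kT = 0.30315, 5.1420.
Z = Σ gᵢe^(−Eᵢ/kT) = 3·e^(−0.30315) + 1·e^(−5.1420) = 2.2155 + 0.0058460 = 2.2213.
⟨E⟩ = Σ Eᵢ gᵢe^(−Eᵢ/kT) / Z = (9.61·2.2155 + 163·0.0058460) / 2.2213 = 10.0 meV.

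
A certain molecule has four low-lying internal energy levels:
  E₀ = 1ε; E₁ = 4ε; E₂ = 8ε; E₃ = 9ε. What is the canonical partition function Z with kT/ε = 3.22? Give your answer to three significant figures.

Z = 1.17

Eᵢ/kT = 0.31056, 1.2422, 2.4845, 2.7950.
Z = Σ e^(−Eᵢ/kT) = e^(−0.31056) + e^(−1.2422) + e^(−2.4845) + e^(−2.7950) = 0.73304 + 0.28875 + 0.083367 + 0.061115 = 1.1663.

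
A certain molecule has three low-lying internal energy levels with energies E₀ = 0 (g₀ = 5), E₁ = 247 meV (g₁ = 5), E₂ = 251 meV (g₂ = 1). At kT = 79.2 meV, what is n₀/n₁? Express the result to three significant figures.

22.6

n₀/n₁ = (g₀/g₁) exp[−(E₀−E₁)/kT] = (5/5) × exp(−(-247 meV)/(79.2 meV)) = (5/5) × exp(3.1187) = 22.6.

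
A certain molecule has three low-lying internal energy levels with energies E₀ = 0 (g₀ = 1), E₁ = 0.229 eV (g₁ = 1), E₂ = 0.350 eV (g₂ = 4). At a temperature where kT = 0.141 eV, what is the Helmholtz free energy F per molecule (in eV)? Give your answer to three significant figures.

-0.0601 eV

Eᵢ/kT = 0, 1.6241, 2.4823.
Z = Σ gᵢe^(−Eᵢ/kT) = 1·e^(−0) + 1·e^(−1.6241) + 4·e^(−2.4823) = 1.0000 + 0.19709 + 0.33420 = 1.5313.
F = −kT ln Z = −0.141 × ln(1.5313) = −0.141 × 0.42612 = -0.0601 eV.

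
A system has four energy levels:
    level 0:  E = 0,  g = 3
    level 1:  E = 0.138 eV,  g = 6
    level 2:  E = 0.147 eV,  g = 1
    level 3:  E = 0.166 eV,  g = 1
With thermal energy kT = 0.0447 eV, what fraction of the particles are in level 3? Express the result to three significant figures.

0.00731

Eᵢ/kT = 0, 3.0872, 3.2886, 3.7136.
Z = Σ gᵢe^(−Eᵢ/kT) = 3·e^(−0) + 6·e^(−3.0872) + 1·e^(−3.2886) + 1·e^(−3.7136) = 3.0000 + 0.27378 + 0.037306 + 0.024390 = 3.3355.
P₃ = g₃ e^(−E₃/kT) / Z = 0.024390/3.3355 = 0.00731.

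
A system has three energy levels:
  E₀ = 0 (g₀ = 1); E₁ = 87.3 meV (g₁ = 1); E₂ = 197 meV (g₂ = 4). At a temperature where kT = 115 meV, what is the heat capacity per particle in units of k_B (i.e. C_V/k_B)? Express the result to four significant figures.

0.5619

Eᵢ/kT = 0, 0.759130, 1.71304.
Z = Σ gᵢe^(−Eᵢ/kT) = 1·e^(−0) + 1·e^(−0.759130) + 4·e^(−1.71304) = 1.00000 + 0.468073 + 0.721267 = 2.18934.
⟨E⟩ = 83.5651 meV, ⟨E²⟩ = 14414.8 meV².
C_V/k_B = (⟨E²⟩ − ⟨E⟩²)/(kT)² = (14414.8 − 6983.13)/13225.0 = 0.5619.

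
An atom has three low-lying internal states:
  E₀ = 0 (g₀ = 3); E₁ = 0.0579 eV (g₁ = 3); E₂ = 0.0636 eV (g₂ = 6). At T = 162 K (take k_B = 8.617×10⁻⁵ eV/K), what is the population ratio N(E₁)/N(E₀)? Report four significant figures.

k_BT = 8.617×10⁻⁵ × 162 K = 0.0139595 eV.
n₁/n₀ = (g₁/g₀) exp[−(E₁−E₀)/kT] = (3/3) × exp(−(0.0579 eV)/(0.0139595 eV)) = (3/3) × exp(-4.14771) = 0.01580.

0.01580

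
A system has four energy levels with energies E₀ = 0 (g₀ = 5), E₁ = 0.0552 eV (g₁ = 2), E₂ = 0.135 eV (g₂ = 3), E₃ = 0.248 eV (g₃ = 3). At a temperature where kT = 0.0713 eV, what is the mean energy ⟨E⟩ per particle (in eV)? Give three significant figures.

Eᵢ/kT = 0, 0.77419, 1.8934, 3.4783.
Z = Σ gᵢe^(−Eᵢ/kT) = 5·e^(−0) + 2·e^(−0.77419) + 3·e^(−1.8934) + 3·e^(−3.4783) = 5.0000 + 0.92215 + 0.45168 + 0.092579 = 6.4664.
⟨E⟩ = Σ Eᵢ gᵢe^(−Eᵢ/kT) / Z = (0·5.0000 + 0.0552·0.92215 + 0.135·0.45168 + 0.248·0.092579) / 6.4664 = 0.0209 eV.

0.0209 eV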